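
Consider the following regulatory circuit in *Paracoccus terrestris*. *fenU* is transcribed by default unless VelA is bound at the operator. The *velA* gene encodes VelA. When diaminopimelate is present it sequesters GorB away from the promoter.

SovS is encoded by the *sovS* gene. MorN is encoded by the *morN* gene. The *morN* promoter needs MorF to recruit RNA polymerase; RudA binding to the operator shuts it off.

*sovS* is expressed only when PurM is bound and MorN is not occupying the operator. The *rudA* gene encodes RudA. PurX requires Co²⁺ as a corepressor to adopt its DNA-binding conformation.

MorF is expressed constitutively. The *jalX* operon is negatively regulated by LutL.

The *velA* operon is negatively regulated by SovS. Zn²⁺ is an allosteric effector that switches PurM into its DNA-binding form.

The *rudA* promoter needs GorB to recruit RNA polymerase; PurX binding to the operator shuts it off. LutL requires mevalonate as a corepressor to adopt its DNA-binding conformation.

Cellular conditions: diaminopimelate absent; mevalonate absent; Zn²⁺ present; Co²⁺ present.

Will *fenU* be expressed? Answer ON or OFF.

Co²⁺ is present, so PurX is active.
Diaminopimelate is absent, so GorB is active.
With repressor PurX bound, *rudA* is not transcribed.
So RudA is not produced.
MorF is produced constitutively and is active.
No repressor is bound and MorF is active, so *morN* is transcribed.
So MorN is produced and active.
Zn²⁺ is present, so PurM is active.
With repressor MorN bound, *sovS* is not transcribed.
So SovS is not produced.
With no repressor bound, *velA* is transcribed.
So VelA is produced and active.
With repressor VelA bound, *fenU* is not transcribed.

OFF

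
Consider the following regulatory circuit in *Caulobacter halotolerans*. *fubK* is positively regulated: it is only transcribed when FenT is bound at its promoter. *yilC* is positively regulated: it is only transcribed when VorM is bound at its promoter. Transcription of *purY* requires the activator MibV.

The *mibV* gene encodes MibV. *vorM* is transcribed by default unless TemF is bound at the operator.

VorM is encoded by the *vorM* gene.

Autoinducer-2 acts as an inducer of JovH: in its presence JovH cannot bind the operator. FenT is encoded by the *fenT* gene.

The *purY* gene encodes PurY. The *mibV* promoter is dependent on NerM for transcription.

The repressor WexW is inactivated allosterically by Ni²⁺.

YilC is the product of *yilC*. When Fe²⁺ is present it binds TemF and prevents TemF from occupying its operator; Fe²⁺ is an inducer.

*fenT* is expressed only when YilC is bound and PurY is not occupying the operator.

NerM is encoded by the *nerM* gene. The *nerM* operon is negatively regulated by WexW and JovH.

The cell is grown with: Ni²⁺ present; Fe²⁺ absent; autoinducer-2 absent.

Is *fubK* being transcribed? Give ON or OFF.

Ni²⁺ is present, so WexW is inactive.
Autoinducer-2 is absent, so JovH is active.
With repressor JovH bound, *nerM* is not transcribed.
So NerM is not produced.
Required activator NerM is absent, so *mibV* is not transcribed.
So MibV is not produced.
Required activator MibV is absent, so *purY* is not transcribed.
So PurY is not produced.
Fe²⁺ is absent, so TemF is active.
With repressor TemF bound, *vorM* is not transcribed.
So VorM is not produced.
Required activator VorM is absent, so *yilC* is not transcribed.
So YilC is not produced.
Required activator YilC is absent, so *fenT* is not transcribed.
So FenT is not produced.
Required activator FenT is absent, so *fubK* is not transcribed.

OFF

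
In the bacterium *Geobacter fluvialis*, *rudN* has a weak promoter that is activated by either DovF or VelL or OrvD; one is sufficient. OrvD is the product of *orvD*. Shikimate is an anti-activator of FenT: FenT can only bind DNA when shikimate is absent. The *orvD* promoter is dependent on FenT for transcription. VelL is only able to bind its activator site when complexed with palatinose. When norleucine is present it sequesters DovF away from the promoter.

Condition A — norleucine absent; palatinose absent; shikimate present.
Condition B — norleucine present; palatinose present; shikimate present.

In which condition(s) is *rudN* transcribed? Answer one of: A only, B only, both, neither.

Condition A:
Norleucine is absent, so DovF is active.
Palatinose is absent, so VelL is inactive.
Shikimate is present, so FenT is inactive.
Required activator FenT is absent, so *orvD* is not transcribed.
So OrvD is not produced.
Activator DovF is present, so *rudN* is transcribed.
→ *rudN* is ON in A.
Condition B:
Norleucine is present, so DovF is inactive.
Palatinose is present, so VelL is active.
Shikimate is present, so FenT is inactive.
Required activator FenT is absent, so *orvD* is not transcribed.
So OrvD is not produced.
Activator VelL is present, so *rudN* is transcribed.
→ *rudN* is ON in B.

both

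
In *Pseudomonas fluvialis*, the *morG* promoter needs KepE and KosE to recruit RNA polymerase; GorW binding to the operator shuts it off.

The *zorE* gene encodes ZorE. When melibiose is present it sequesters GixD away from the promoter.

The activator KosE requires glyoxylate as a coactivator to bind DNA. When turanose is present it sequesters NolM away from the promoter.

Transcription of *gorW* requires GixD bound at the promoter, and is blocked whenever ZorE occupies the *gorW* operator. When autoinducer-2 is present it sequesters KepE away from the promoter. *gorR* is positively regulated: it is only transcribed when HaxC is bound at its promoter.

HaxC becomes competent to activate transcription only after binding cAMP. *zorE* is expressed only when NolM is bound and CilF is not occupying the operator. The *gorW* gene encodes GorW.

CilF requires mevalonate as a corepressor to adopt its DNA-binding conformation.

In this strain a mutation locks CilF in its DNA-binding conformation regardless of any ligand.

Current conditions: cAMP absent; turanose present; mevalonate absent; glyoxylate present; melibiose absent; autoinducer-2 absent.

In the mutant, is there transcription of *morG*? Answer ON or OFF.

Autoinducer-2 is absent, so KepE is active.
Glyoxylate is present, so KosE is active.
Turanose is present, so NolM is inactive.
CilF is constitutively active in this strain.
With repressor CilF bound, *zorE* is not transcribed.
So ZorE is not produced.
Melibiose is absent, so GixD is active.
No repressor is bound and GixD is active, so *gorW* is transcribed.
So GorW is produced and active.
With repressor GorW bound, *morG* is not transcribed.

OFF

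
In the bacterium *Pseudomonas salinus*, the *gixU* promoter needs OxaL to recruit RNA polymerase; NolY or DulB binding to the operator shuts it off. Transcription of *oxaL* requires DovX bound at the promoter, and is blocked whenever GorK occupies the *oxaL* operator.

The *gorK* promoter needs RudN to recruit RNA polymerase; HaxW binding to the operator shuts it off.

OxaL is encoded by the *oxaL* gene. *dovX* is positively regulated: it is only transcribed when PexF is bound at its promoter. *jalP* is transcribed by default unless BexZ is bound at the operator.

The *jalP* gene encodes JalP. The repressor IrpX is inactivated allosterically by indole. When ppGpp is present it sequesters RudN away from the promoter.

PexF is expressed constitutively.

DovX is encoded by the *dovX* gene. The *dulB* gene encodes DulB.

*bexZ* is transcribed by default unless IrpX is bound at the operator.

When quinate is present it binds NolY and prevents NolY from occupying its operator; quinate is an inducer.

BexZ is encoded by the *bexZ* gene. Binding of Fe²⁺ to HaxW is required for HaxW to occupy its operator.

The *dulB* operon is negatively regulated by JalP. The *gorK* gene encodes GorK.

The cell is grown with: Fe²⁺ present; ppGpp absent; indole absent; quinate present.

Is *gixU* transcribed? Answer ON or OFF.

PexF is produced constitutively and is active.
No repressor is bound and PexF is active, so *dovX* is transcribed.
So DovX is produced and active.
ppGpp is absent, so RudN is active.
Fe²⁺ is present, so HaxW is active.
With repressor HaxW bound, *gorK* is not transcribed.
So GorK is not produced.
No repressor is bound and DovX is active, so *oxaL* is transcribed.
So OxaL is produced and active.
Quinate is present, so NolY is inactive.
Indole is absent, so IrpX is active.
With repressor IrpX bound, *bexZ* is not transcribed.
So BexZ is not produced.
With no repressor bound, *jalP* is transcribed.
So JalP is produced and active.
With repressor JalP bound, *dulB* is not transcribed.
So DulB is not produced.
No repressor is bound and OxaL is active, so *gixU* is transcribed.

ON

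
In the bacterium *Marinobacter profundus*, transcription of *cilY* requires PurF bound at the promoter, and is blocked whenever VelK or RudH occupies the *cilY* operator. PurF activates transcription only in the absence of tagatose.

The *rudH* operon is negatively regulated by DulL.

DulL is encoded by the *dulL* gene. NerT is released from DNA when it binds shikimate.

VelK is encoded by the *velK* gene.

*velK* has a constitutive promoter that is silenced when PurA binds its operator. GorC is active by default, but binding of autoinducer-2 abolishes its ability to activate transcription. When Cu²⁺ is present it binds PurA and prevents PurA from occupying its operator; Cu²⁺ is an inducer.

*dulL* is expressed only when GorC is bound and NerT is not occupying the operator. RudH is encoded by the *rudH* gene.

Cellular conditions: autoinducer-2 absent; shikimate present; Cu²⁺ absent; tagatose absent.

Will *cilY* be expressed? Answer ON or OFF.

Cu²⁺ is absent, so PurA is active.
With repressor PurA bound, *velK* is not transcribed.
So VelK is not produced.
Autoinducer-2 is absent, so GorC is active.
Shikimate is present, so NerT is inactive.
No repressor is bound and GorC is active, so *dulL* is transcribed.
So DulL is produced and active.
With repressor DulL bound, *rudH* is not transcribed.
So RudH is not produced.
Tagatose is absent, so PurF is active.
No repressor is bound and PurF is active, so *cilY* is transcribed.

ON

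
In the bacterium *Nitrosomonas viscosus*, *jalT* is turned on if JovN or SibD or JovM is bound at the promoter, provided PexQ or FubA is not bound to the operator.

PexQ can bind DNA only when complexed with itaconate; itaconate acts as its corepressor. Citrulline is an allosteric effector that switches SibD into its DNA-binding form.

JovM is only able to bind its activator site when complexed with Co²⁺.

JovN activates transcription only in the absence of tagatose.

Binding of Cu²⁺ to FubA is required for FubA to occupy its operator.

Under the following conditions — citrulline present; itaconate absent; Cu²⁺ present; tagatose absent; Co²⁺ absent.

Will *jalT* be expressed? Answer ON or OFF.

Tagatose is absent, so JovN is active.
Citrulline is present, so SibD is active.
Co²⁺ is absent, so JovM is inactive.
Itaconate is absent, so PexQ is inactive.
Cu²⁺ is present, so FubA is active.
With repressor FubA bound, *jalT* is not transcribed.

OFF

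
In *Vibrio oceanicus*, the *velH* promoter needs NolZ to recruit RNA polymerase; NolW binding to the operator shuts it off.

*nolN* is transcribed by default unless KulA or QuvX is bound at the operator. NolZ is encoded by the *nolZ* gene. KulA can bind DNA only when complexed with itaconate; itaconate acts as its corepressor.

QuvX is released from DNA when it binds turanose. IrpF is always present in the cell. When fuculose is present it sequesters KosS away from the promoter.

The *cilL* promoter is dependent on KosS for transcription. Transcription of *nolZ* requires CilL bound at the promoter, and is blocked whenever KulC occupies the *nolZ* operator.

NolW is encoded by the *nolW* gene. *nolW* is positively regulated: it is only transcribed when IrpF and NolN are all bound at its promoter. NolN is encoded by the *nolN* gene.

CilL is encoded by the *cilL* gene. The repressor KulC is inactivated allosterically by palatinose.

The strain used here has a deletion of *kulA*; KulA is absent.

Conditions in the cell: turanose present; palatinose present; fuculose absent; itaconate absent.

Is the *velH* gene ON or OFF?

Fuculose is absent, so KosS is active.
No repressor is bound and KosS is active, so *cilL* is transcribed.
So CilL is produced and active.
Palatinose is present, so KulC is inactive.
No repressor is bound and CilL is active, so *nolZ* is transcribed.
So NolZ is produced and active.
IrpF is produced constitutively and is active.
KulA is non-functional in this strain, so it has no effect.
Turanose is present, so QuvX is inactive.
With no repressor bound, *nolN* is transcribed.
So NolN is produced and active.
No repressor is bound and IrpF and NolN are active, so *nolW* is transcribed.
So NolW is produced and active.
With repressor NolW bound, *velH* is not transcribed.

OFF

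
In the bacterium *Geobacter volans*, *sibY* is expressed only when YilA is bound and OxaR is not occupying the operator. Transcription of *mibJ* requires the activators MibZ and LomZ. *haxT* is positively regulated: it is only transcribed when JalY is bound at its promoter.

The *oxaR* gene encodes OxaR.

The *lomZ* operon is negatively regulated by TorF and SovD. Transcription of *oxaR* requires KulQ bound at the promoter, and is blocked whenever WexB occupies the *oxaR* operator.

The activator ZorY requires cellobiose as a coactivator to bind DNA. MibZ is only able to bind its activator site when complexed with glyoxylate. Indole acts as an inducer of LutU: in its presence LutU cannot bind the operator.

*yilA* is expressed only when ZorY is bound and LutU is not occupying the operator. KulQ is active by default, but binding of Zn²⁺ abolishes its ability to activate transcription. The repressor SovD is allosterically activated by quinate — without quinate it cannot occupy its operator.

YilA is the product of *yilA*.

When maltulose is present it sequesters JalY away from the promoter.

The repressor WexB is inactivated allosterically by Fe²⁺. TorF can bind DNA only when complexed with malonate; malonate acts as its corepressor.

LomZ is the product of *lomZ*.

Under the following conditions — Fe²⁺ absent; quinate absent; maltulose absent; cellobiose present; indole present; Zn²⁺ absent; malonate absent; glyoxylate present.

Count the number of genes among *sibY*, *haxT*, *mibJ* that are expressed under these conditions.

Indole is present, so LutU is inactive.
Cellobiose is present, so ZorY is active.
No repressor is bound and ZorY is active, so *yilA* is transcribed.
So YilA is produced and active.
Fe²⁺ is absent, so WexB is active.
Zn²⁺ is absent, so KulQ is active.
With repressor WexB bound, *oxaR* is not transcribed.
So OxaR is not produced.
No repressor is bound and YilA is active, so *sibY* is transcribed.
→ *sibY* is ON.
Maltulose is absent, so JalY is active.
No repressor is bound and JalY is active, so *haxT* is transcribed.
→ *haxT* is ON.
Glyoxylate is present, so MibZ is active.
Malonate is absent, so TorF is inactive.
Quinate is absent, so SovD is inactive.
With no repressor bound, *lomZ* is transcribed.
So LomZ is produced and active.
No repressor is bound and MibZ and LomZ are active, so *mibJ* is transcribed.
→ *mibJ* is ON.
3 of the 3 genes are transcribed.

3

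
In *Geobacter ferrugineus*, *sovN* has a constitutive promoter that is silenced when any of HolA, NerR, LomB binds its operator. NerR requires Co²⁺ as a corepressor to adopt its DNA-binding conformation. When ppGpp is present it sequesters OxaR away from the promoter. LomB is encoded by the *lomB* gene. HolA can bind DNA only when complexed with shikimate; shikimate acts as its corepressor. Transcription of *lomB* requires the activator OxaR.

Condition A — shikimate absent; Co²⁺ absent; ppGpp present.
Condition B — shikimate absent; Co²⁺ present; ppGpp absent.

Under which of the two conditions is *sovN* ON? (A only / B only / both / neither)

Condition A:
Shikimate is absent, so HolA is inactive.
Co²⁺ is absent, so NerR is inactive.
ppGpp is present, so OxaR is inactive.
Required activator OxaR is absent, so *lomB* is not transcribed.
So LomB is not produced.
With no repressor bound, *sovN* is transcribed.
→ *sovN* is ON in A.
Condition B:
Shikimate is absent, so HolA is inactive.
Co²⁺ is present, so NerR is active.
ppGpp is absent, so OxaR is active.
No repressor is bound and OxaR is active, so *lomB* is transcribed.
So LomB is produced and active.
With repressor NerR bound, *sovN* is not transcribed.
→ *sovN* is OFF in B.

A only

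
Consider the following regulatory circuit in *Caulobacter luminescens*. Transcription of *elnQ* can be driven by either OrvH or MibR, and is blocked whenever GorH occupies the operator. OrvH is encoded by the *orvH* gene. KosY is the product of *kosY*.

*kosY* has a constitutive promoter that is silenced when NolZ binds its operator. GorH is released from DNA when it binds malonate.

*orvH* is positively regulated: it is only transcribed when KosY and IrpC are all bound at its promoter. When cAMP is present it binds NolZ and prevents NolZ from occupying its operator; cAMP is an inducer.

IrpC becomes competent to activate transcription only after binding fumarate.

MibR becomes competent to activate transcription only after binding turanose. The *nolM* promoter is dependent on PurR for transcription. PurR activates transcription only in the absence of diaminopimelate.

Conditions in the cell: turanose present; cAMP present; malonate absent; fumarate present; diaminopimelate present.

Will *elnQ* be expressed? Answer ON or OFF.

cAMP is present, so NolZ is inactive.
With no repressor bound, *kosY* is transcribed.
So KosY is produced and active.
Fumarate is present, so IrpC is active.
No repressor is bound and KosY and IrpC are active, so *orvH* is transcribed.
So OrvH is produced and active.
Malonate is absent, so GorH is active.
Turanose is present, so MibR is active.
With repressor GorH bound, *elnQ* is not transcribed.

OFF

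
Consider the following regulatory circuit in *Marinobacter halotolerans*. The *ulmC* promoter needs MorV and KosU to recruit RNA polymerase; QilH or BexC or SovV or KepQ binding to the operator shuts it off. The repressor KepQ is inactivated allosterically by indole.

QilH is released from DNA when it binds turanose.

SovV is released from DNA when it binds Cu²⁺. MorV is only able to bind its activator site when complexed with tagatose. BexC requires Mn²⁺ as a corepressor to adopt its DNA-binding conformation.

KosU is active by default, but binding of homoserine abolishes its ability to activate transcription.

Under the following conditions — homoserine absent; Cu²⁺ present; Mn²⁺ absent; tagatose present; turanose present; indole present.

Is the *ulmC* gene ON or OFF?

Tagatose is present, so MorV is active.
Homoserine is absent, so KosU is active.
Turanose is present, so QilH is inactive.
Mn²⁺ is absent, so BexC is inactive.
Cu²⁺ is present, so SovV is inactive.
Indole is present, so KepQ is inactive.
No repressor is bound and MorV and KosU are active, so *ulmC* is transcribed.

ON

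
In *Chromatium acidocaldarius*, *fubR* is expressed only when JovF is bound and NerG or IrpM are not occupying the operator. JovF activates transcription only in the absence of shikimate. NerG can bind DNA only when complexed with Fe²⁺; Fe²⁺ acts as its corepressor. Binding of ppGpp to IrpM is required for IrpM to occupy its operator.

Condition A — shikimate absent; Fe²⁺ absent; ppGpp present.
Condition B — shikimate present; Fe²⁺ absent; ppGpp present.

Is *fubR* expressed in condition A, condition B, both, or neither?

Condition A:
Shikimate is absent, so JovF is active.
Fe²⁺ is absent, so NerG is inactive.
ppGpp is present, so IrpM is active.
With repressor IrpM bound, *fubR* is not transcribed.
→ *fubR* is OFF in A.
Condition B:
Shikimate is present, so JovF is inactive.
Fe²⁺ is absent, so NerG is inactive.
ppGpp is present, so IrpM is active.
With repressor IrpM bound, *fubR* is not transcribed.
→ *fubR* is OFF in B.

neither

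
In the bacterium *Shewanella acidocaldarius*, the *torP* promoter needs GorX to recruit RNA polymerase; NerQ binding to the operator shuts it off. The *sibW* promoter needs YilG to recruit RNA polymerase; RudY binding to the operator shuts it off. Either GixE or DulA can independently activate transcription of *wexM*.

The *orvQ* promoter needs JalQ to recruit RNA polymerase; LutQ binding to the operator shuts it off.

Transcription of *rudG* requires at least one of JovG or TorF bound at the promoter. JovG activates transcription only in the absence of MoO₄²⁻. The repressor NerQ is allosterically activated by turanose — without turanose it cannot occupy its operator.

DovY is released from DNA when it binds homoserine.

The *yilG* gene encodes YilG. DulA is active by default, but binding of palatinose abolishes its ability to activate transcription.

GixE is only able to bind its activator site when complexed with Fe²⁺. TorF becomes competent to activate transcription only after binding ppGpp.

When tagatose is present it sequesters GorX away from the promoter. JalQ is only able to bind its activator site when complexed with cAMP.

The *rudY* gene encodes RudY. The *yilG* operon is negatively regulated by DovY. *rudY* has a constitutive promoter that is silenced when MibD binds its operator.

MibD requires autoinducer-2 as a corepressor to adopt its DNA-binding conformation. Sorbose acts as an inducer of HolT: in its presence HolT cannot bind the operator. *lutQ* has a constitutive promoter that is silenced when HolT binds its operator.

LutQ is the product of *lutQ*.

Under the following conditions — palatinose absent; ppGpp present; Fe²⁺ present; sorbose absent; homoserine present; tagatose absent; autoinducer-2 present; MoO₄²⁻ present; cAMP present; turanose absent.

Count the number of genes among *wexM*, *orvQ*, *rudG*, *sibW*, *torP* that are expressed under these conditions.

5

Fe²⁺ is present, so GixE is active.
Palatinose is absent, so DulA is active.
Activator GixE is present, so *wexM* is transcribed.
→ *wexM* is ON.
cAMP is present, so JalQ is active.
Sorbose is absent, so HolT is active.
With repressor HolT bound, *lutQ* is not transcribed.
So LutQ is not produced.
No repressor is bound and JalQ is active, so *orvQ* is transcribed.
→ *orvQ* is ON.
MoO₄²⁻ is present, so JovG is inactive.
ppGpp is present, so TorF is active.
Activator TorF is present, so *rudG* is transcribed.
→ *rudG* is ON.
Homoserine is present, so DovY is inactive.
With no repressor bound, *yilG* is transcribed.
So YilG is produced and active.
Autoinducer-2 is present, so MibD is active.
With repressor MibD bound, *rudY* is not transcribed.
So RudY is not produced.
No repressor is bound and YilG is active, so *sibW* is transcribed.
→ *sibW* is ON.
Turanose is absent, so NerQ is inactive.
Tagatose is absent, so GorX is active.
No repressor is bound and GorX is active, so *torP* is transcribed.
→ *torP* is ON.
5 of the 5 genes are transcribed.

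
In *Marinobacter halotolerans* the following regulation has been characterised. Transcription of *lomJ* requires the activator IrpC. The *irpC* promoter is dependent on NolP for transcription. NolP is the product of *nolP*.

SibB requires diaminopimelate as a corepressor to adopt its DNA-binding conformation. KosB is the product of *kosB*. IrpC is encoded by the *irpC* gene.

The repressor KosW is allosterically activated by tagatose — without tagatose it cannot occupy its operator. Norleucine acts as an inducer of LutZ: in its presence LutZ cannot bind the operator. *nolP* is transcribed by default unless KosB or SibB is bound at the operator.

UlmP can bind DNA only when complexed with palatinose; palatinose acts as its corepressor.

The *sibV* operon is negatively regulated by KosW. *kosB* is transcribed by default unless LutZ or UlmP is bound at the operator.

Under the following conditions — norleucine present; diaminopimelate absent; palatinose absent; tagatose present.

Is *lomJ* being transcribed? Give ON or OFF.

Norleucine is present, so LutZ is inactive.
Palatinose is absent, so UlmP is inactive.
With no repressor bound, *kosB* is transcribed.
So KosB is produced and active.
Diaminopimelate is absent, so SibB is inactive.
With repressor KosB bound, *nolP* is not transcribed.
So NolP is not produced.
Required activator NolP is absent, so *irpC* is not transcribed.
So IrpC is not produced.
Required activator IrpC is absent, so *lomJ* is not transcribed.

OFF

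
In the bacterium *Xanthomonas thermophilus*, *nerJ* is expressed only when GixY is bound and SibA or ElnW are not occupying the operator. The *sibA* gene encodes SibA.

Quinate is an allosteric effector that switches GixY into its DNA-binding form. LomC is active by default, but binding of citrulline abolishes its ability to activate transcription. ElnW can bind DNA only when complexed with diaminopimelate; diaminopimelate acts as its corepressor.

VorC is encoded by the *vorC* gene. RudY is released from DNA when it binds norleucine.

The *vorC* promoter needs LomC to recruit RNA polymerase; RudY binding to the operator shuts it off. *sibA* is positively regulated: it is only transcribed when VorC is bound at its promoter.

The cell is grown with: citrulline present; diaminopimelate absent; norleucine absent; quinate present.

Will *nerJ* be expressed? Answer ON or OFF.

Citrulline is present, so LomC is inactive.
Norleucine is absent, so RudY is active.
With repressor RudY bound, *vorC* is not transcribed.
So VorC is not produced.
Required activator VorC is absent, so *sibA* is not transcribed.
So SibA is not produced.
Diaminopimelate is absent, so ElnW is inactive.
Quinate is present, so GixY is active.
No repressor is bound and GixY is active, so *nerJ* is transcribed.

ON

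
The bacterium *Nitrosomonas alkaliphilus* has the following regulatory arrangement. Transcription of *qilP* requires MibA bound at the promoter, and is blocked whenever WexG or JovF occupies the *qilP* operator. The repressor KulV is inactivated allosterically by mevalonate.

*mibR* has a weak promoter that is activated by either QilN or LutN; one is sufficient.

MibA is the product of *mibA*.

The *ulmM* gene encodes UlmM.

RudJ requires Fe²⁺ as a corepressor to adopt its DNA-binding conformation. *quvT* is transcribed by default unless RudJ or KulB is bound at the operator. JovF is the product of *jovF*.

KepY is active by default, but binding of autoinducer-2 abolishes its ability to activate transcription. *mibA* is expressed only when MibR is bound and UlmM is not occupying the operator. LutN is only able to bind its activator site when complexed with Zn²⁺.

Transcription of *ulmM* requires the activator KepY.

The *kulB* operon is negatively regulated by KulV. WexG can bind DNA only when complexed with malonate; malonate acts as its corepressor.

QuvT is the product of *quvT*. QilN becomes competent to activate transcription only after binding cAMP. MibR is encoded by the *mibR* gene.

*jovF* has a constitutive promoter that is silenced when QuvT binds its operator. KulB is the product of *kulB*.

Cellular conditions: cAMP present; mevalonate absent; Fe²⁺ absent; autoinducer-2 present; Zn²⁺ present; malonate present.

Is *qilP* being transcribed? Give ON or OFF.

Malonate is present, so WexG is active.
cAMP is present, so QilN is active.
Zn²⁺ is present, so LutN is active.
Activator QilN is present, so *mibR* is transcribed.
So MibR is produced and active.
Autoinducer-2 is present, so KepY is inactive.
Required activator KepY is absent, so *ulmM* is not transcribed.
So UlmM is not produced.
No repressor is bound and MibR is active, so *mibA* is transcribed.
So MibA is produced and active.
Fe²⁺ is absent, so RudJ is inactive.
Mevalonate is absent, so KulV is active.
With repressor KulV bound, *kulB* is not transcribed.
So KulB is not produced.
With no repressor bound, *quvT* is transcribed.
So QuvT is produced and active.
With repressor QuvT bound, *jovF* is not transcribed.
So JovF is not produced.
With repressor WexG bound, *qilP* is not transcribed.

OFF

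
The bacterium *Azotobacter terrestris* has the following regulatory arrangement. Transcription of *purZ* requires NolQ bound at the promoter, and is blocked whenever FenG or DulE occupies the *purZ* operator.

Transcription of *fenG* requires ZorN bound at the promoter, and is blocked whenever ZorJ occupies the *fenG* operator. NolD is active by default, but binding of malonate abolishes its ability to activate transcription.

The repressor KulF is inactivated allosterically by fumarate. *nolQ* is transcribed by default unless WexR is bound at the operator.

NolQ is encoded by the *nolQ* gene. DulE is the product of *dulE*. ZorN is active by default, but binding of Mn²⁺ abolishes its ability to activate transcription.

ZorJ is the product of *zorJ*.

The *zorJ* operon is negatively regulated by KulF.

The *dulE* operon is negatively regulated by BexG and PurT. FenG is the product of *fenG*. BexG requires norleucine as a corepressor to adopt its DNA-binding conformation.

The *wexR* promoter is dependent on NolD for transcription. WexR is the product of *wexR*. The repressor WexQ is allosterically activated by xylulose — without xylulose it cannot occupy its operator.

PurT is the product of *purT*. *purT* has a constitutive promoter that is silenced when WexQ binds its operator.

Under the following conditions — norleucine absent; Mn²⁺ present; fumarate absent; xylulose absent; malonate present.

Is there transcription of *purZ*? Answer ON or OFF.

ON

Malonate is present, so NolD is inactive.
Required activator NolD is absent, so *wexR* is not transcribed.
So WexR is not produced.
With no repressor bound, *nolQ* is transcribed.
So NolQ is produced and active.
Mn²⁺ is present, so ZorN is inactive.
Fumarate is absent, so KulF is active.
With repressor KulF bound, *zorJ* is not transcribed.
So ZorJ is not produced.
Required activator ZorN is absent, so *fenG* is not transcribed.
So FenG is not produced.
Norleucine is absent, so BexG is inactive.
Xylulose is absent, so WexQ is inactive.
With no repressor bound, *purT* is transcribed.
So PurT is produced and active.
With repressor PurT bound, *dulE* is not transcribed.
So DulE is not produced.
No repressor is bound and NolQ is active, so *purZ* is transcribed.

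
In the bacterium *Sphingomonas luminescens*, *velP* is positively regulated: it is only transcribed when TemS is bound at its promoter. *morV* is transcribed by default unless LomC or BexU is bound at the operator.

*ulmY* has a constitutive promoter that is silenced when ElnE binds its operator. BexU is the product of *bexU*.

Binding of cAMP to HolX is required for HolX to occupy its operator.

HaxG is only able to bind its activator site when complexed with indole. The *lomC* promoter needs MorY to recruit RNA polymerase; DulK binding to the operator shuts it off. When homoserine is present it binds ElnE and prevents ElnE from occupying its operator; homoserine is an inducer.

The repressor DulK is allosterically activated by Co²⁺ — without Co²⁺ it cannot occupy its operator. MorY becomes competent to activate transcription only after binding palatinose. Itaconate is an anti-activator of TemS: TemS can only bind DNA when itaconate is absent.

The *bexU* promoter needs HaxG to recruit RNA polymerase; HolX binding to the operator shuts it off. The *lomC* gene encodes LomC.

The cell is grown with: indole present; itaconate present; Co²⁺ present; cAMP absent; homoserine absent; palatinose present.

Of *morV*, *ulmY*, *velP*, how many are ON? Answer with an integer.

0

Palatinose is present, so MorY is active.
Co²⁺ is present, so DulK is active.
With repressor DulK bound, *lomC* is not transcribed.
So LomC is not produced.
cAMP is absent, so HolX is inactive.
Indole is present, so HaxG is active.
No repressor is bound and HaxG is active, so *bexU* is transcribed.
So BexU is produced and active.
With repressor BexU bound, *morV* is not transcribed.
→ *morV* is OFF.
Homoserine is absent, so ElnE is active.
With repressor ElnE bound, *ulmY* is not transcribed.
→ *ulmY* is OFF.
Itaconate is present, so TemS is inactive.
Required activator TemS is absent, so *velP* is not transcribed.
→ *velP* is OFF.
0 of the 3 genes are transcribed.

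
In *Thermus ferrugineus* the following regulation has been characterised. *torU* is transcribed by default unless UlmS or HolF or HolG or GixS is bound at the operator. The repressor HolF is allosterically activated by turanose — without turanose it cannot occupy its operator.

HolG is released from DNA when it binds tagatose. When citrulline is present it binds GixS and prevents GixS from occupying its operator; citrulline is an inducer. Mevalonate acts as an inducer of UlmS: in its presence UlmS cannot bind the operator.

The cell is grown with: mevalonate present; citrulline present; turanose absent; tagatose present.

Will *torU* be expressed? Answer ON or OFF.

Mevalonate is present, so UlmS is inactive.
Turanose is absent, so HolF is inactive.
Tagatose is present, so HolG is inactive.
Citrulline is present, so GixS is inactive.
With no repressor bound, *torU* is transcribed.

ON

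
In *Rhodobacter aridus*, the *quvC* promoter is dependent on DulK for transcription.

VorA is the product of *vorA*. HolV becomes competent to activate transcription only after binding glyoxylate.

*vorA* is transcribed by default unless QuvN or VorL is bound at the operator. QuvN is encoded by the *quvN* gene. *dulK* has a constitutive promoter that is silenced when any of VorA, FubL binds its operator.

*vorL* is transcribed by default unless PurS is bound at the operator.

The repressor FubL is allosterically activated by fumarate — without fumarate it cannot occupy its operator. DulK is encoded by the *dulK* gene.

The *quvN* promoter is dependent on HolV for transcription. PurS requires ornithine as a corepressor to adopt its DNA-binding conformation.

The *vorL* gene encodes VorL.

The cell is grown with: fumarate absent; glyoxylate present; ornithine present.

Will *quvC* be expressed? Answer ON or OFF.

ON

Glyoxylate is present, so HolV is active.
No repressor is bound and HolV is active, so *quvN* is transcribed.
So QuvN is produced and active.
Ornithine is present, so PurS is active.
With repressor PurS bound, *vorL* is not transcribed.
So VorL is not produced.
With repressor QuvN bound, *vorA* is not transcribed.
So VorA is not produced.
Fumarate is absent, so FubL is inactive.
With no repressor bound, *dulK* is transcribed.
So DulK is produced and active.
No repressor is bound and DulK is active, so *quvC* is transcribed.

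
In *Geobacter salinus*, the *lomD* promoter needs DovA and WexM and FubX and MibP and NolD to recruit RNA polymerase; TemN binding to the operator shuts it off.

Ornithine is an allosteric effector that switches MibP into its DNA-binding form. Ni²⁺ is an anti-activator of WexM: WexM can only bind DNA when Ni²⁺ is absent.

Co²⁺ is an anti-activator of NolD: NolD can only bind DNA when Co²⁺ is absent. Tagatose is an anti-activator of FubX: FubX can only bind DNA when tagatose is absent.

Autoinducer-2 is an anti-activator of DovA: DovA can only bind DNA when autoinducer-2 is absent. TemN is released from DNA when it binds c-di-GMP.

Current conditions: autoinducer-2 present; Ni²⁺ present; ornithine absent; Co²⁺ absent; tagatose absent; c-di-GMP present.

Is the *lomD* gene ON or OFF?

Autoinducer-2 is present, so DovA is inactive.
Ni²⁺ is present, so WexM is inactive.
Tagatose is absent, so FubX is active.
Ornithine is absent, so MibP is inactive.
c-di-GMP is present, so TemN is inactive.
Co²⁺ is absent, so NolD is active.
Required activator DovA is absent, so *lomD* is not transcribed.

OFF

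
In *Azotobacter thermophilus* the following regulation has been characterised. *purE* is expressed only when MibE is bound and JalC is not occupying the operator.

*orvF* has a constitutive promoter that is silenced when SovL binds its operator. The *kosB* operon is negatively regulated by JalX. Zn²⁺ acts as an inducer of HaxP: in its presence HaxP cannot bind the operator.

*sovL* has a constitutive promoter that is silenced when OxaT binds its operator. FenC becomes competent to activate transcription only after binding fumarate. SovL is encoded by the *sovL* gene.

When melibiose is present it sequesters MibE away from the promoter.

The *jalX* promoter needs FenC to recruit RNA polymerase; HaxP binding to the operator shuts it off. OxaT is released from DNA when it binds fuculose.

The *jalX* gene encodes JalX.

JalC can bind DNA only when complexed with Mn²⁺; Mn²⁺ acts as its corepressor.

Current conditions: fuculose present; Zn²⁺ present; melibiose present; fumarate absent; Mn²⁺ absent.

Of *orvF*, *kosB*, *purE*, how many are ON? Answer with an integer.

Fuculose is present, so OxaT is inactive.
With no repressor bound, *sovL* is transcribed.
So SovL is produced and active.
With repressor SovL bound, *orvF* is not transcribed.
→ *orvF* is OFF.
Zn²⁺ is present, so HaxP is inactive.
Fumarate is absent, so FenC is inactive.
Required activator FenC is absent, so *jalX* is not transcribed.
So JalX is not produced.
With no repressor bound, *kosB* is transcribed.
→ *kosB* is ON.
Mn²⁺ is absent, so JalC is inactive.
Melibiose is present, so MibE is inactive.
Required activator MibE is absent, so *purE* is not transcribed.
→ *purE* is OFF.
1 of the 3 genes is transcribed.

1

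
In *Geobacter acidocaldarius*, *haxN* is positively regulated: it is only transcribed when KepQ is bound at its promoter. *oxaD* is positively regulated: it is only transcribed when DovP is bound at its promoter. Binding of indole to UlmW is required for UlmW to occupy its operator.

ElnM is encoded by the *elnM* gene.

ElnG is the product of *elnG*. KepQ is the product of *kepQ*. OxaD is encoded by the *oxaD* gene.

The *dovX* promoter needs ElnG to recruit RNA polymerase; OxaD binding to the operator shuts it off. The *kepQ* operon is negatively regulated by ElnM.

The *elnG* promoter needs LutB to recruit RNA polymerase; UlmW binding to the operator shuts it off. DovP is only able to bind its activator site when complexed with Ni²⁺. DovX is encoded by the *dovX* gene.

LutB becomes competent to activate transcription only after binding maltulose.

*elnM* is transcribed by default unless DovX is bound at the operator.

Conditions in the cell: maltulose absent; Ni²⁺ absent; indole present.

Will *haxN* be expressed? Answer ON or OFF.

Ni²⁺ is absent, so DovP is inactive.
Required activator DovP is absent, so *oxaD* is not transcribed.
So OxaD is not produced.
Indole is present, so UlmW is active.
Maltulose is absent, so LutB is inactive.
With repressor UlmW bound, *elnG* is not transcribed.
So ElnG is not produced.
Required activator ElnG is absent, so *dovX* is not transcribed.
So DovX is not produced.
With no repressor bound, *elnM* is transcribed.
So ElnM is produced and active.
With repressor ElnM bound, *kepQ* is not transcribed.
So KepQ is not produced.
Required activator KepQ is absent, so *haxN* is not transcribed.

OFF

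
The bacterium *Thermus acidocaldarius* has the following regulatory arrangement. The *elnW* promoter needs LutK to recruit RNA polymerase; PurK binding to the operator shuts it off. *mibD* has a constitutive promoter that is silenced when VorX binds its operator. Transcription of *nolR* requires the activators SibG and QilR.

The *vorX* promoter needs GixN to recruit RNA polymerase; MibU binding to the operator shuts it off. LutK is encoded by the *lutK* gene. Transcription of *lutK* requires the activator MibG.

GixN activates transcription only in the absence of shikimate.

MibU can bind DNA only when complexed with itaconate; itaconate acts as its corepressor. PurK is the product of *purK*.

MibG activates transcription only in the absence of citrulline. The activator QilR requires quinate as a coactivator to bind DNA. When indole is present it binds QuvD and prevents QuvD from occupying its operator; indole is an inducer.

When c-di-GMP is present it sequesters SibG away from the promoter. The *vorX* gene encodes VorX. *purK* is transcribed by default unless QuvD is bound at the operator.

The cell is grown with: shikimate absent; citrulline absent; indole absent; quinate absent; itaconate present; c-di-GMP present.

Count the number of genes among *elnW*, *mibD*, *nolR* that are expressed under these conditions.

2

Citrulline is absent, so MibG is active.
No repressor is bound and MibG is active, so *lutK* is transcribed.
So LutK is produced and active.
Indole is absent, so QuvD is active.
With repressor QuvD bound, *purK* is not transcribed.
So PurK is not produced.
No repressor is bound and LutK is active, so *elnW* is transcribed.
→ *elnW* is ON.
Shikimate is absent, so GixN is active.
Itaconate is present, so MibU is active.
With repressor MibU bound, *vorX* is not transcribed.
So VorX is not produced.
With no repressor bound, *mibD* is transcribed.
→ *mibD* is ON.
c-di-GMP is present, so SibG is inactive.
Quinate is absent, so QilR is inactive.
Required activator SibG is absent, so *nolR* is not transcribed.
→ *nolR* is OFF.
2 of the 3 genes are transcribed.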